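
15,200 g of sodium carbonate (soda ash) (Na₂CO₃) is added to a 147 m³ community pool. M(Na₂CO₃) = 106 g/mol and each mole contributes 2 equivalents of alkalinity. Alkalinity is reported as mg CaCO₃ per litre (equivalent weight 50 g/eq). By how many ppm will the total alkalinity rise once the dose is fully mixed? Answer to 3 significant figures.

97.5 ppm

Volume: 147 m³ = 147,000 L.
Moles of Na₂CO₃: 15,200 g ÷ 106 g/mol = 143.4 mol → 286.8 eq of alkalinity.
As CaCO₃: 286.8 eq × 50 g/eq = 14,340 g.
Rise: 14,340 g / 147,000 L × 1000 = 97.55 mg/L.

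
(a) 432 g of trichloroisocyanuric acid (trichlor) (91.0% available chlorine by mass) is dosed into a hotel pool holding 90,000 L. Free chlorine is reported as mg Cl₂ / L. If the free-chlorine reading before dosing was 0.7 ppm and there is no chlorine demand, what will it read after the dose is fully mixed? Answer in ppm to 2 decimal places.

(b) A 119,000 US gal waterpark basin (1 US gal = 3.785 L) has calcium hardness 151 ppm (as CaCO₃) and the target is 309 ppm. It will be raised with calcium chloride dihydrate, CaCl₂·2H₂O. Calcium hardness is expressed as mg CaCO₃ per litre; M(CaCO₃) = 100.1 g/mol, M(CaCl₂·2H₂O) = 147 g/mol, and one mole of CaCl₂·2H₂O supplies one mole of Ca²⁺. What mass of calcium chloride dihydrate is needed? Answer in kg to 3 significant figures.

(a) 5.07 ppm; (b) 105 kg

(a) Available chlorine delivered: 432 g × 0.91 = 393.1 g as Cl₂.
(a) Concentration rise: 393.1 g / 90,000 L = 4.368 mg/L = 4.37 ppm.
(a) Final FC: 0.7 + 4.37 = 5.07 ppm.

(b) Volume: 119,000 US gal × 3.785 L/gal = 450,415 L.
(b) Hardness to add: (309 − 151) = 158 mg/L as CaCO₃ × 450,415 L = 71,170 g as CaCO₃.
(b) Moles of Ca²⁺ (1 mol Ca²⁺ ≡ 1 mol CaCO₃): 71,170 / 100.1 g/mol = 710.9 mol.
(b) Mass of CaCl₂·2H₂O: 710.9 × 147 = 104,500 g.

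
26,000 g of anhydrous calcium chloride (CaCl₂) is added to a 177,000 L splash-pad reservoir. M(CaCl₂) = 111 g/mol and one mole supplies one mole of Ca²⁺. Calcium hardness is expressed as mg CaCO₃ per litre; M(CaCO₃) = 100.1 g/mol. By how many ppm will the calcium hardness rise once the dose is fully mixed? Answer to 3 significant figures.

132 ppm

Moles of Ca²⁺: 26,000 g ÷ 111 g/mol = 234.2 mol.
As CaCO₃: 234.2 mol × 100.1 g/mol = 23,450 g.
Rise: 23,450 g / 177,000 L × 1000 = 132.5 mg/L.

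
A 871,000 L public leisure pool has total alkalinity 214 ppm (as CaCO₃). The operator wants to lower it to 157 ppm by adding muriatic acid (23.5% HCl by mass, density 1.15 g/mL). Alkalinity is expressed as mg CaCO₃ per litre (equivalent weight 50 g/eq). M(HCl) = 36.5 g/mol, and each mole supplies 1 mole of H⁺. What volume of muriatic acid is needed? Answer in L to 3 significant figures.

Alkalinity to neutralize: (214 − 157) = 57 mg/L as CaCO₃ × 871,000 L = 49,650 g as CaCO₃.
Equivalents of H⁺ required: 49,650 ÷ 50 g/eq = 992.9 eq = 992.9 mol HCl.
Mass of HCl: 992.9 × 36.5 = 36,240 g.
Mass of 23.5% solution: 36,240 / 0.235 = 154,200 g.
Volume: 154,200 g ÷ 1.15 g/mL = 134,100 mL.

134 L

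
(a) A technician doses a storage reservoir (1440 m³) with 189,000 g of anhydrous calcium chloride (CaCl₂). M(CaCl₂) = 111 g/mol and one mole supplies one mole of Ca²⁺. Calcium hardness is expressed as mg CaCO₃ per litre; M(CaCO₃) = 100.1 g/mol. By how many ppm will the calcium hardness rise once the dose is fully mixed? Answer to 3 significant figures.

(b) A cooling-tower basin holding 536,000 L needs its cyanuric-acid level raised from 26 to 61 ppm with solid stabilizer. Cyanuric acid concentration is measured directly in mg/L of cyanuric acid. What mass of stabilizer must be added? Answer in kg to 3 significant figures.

(a) Volume: 1440 m³ = 1,440,000 L.
(a) Moles of Ca²⁺: 189,000 g ÷ 111 g/mol = 1703 mol.
(a) As CaCO₃: 1703 mol × 100.1 g/mol = 170,400 g.
(a) Rise: 170,400 g / 1,440,000 L × 1000 = 118.4 mg/L.

(b) CYA to add: (61 − 26) = 35 mg/L × 536,000 L = 18,760 g cyanuric acid.

(a) 118 ppm; (b) 18.8 kg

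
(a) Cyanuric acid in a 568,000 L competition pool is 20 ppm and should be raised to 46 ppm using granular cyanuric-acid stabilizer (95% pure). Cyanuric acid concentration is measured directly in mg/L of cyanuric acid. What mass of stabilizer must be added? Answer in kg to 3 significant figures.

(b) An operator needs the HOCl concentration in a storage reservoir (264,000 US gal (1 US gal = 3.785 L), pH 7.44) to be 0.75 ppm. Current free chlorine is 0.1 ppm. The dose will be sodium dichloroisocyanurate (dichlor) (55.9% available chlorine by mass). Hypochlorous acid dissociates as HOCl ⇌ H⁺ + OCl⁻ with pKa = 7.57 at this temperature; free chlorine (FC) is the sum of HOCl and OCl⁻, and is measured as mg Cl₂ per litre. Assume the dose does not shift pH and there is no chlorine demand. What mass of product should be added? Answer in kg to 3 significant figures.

(a) CYA to add: (46 − 20) = 26 mg/L × 568,000 L = 14,770 g cyanuric acid.
(a) At 95% purity: 14,770 / 0.95 = 15,550 g product.

(b) Volume: 264,000 US gal × 3.785 L/gal = 999,240 L.
(b) [OCl⁻]/[HOCl] = 10^(pH − pKa) = 10^(7.44 − 7.57) = 0.7413; fraction as HOCl = 1/(1 + 0.7413) = 0.5743.
(b) Free chlorine required for 0.75 ppm HOCl: 0.75 / 0.5743 = 1.306 ppm.
(b) FC to add: 1.306 − 0.1 = 1.206 mg/L as Cl₂.
(b) Cl₂ equivalent: 1.206 mg/L × 999,240 L = 1205 g.
(b) Product at 55.9% available Cl: 1205 / 0.559 = 2156 g.

(a) 15.5 kg; (b) 2.16 kg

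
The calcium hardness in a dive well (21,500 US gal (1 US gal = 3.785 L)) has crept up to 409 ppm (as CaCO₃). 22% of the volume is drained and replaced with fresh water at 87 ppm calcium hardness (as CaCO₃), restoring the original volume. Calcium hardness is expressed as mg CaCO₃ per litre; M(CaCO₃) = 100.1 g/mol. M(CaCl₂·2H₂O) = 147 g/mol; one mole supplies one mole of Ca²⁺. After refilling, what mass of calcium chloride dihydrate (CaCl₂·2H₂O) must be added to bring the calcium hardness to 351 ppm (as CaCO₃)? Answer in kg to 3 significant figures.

1.53 kg

Volume: 21,500 US gal × 3.785 L/gal = 81,378 L.
After draining 22% and refilling: 409 × 0.78 + 87 × 0.22 = 338.16 ppm.
Deficit to target: 351 − 338.16 = 12.84 mg/L.
As CaCO₃: 12.84 mg/L × 81,378 L = 1045 g; ÷ 100.1 = 10.44 mol Ca²⁺.
Mass: 10.44 × 147 = 1534 g.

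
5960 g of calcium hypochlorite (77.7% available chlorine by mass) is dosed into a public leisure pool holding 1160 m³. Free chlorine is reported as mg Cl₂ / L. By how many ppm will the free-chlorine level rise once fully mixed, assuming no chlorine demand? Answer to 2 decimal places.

Volume: 1160 m³ = 1,160,000 L.
Available chlorine delivered: 5960 g × 0.777 = 4631 g as Cl₂.
Concentration rise: 4631 g / 1,160,000 L = 3.992 mg/L = 3.99 ppm.

3.99 ppm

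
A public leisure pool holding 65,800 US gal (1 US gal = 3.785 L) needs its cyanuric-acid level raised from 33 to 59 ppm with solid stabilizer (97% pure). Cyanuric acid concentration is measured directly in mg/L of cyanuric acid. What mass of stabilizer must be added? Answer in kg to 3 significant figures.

Volume: 65,800 US gal × 3.785 L/gal = 249,053 L.
CYA to add: (59 − 33) = 26 mg/L × 249,053 L = 6475 g cyanuric acid.
At 97% purity: 6475 / 0.97 = 6676 g product.

6.68 kg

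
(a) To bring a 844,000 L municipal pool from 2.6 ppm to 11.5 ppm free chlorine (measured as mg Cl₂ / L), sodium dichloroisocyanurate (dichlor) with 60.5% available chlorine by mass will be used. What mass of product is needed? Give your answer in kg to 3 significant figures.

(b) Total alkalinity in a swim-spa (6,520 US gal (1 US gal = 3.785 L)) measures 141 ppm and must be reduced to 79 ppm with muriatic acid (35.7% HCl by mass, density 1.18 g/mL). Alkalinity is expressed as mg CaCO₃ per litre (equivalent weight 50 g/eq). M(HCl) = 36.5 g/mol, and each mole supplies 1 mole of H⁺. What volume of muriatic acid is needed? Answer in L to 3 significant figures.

(a) 12.4 kg; (b) 2.65 L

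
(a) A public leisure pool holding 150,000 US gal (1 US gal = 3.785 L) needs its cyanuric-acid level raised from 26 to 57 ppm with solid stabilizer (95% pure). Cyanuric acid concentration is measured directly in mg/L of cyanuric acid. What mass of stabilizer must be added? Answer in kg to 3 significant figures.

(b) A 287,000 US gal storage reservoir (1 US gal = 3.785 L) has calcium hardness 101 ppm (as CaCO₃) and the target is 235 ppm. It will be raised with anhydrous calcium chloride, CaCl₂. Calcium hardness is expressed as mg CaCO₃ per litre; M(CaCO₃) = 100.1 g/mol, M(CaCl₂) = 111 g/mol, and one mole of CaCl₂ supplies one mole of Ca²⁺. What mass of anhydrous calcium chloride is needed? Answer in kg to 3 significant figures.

(a) Volume: 150,000 US gal × 3.785 L/gal = 567,750 L.
(a) CYA to add: (57 − 26) = 31 mg/L × 567,750 L = 17,600 g cyanuric acid.
(a) At 95% purity: 17,600 / 0.95 = 18,530 g product.

(b) Volume: 287,000 US gal × 3.785 L/gal = 1,086,295 L.
(b) Hardness to add: (235 − 101) = 134 mg/L as CaCO₃ × 1,086,295 L = 145,600 g as CaCO₃.
(b) Moles of Ca²⁺ (1 mol Ca²⁺ ≡ 1 mol CaCO₃): 145,600 / 100.1 g/mol = 1454 mol.
(b) Mass of CaCl₂: 1454 × 111 = 161,400 g.

(a) 18.5 kg; (b) 161 kg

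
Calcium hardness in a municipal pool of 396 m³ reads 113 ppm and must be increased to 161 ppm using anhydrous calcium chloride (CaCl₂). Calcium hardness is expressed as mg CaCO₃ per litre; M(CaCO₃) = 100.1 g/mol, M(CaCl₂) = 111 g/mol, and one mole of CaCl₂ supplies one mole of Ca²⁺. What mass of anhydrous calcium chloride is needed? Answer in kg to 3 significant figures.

21.1 kg

Volume: 396 m³ = 396,000 L.
Hardness to add: (161 − 113) = 48 mg/L as CaCO₃ × 396,000 L = 19,010 g as CaCO₃.
Moles of Ca²⁺ (1 mol Ca²⁺ ≡ 1 mol CaCO₃): 19,010 / 100.1 g/mol = 189.9 mol.
Mass of CaCl₂: 189.9 × 111 = 21,080 g.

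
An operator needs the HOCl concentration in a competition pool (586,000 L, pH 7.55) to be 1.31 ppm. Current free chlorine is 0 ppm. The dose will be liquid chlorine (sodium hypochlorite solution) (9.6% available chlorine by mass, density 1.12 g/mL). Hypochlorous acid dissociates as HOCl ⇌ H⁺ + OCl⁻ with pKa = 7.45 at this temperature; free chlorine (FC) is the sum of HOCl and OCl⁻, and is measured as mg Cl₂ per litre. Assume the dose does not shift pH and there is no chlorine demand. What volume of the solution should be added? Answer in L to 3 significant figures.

16.1 L

[OCl⁻]/[HOCl] = 10^(pH − pKa) = 10^(7.55 − 7.45) = 1.259; fraction as HOCl = 1/(1 + 1.259) = 0.4427.
Free chlorine required for 1.31 ppm HOCl: 1.31 / 0.4427 = 2.959 ppm.
FC to add: 2.959 − 0 = 2.959 mg/L as Cl₂.
Cl₂ equivalent: 2.959 mg/L × 586,000 L = 1734 g.
Product at 9.6% available Cl: 1734 / 0.096 = 18,060 g.
Volume: 18,060 g ÷ 1.12 g/mL = 16,130 mL.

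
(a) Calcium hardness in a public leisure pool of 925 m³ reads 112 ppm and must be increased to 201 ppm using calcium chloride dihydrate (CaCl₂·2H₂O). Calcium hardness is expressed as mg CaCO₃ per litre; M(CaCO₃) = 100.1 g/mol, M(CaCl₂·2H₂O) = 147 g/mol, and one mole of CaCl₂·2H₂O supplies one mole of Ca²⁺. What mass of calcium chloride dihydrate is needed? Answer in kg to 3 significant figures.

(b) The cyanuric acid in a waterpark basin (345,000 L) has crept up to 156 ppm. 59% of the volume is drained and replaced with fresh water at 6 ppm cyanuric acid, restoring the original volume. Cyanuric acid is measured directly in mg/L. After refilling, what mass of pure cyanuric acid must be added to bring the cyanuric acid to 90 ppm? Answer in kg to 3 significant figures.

(a) 121 kg; (b) 7.76 kg

(a) Volume: 925 m³ = 925,000 L.
(a) Hardness to add: (201 − 112) = 89 mg/L as CaCO₃ × 925,000 L = 82,320 g as CaCO₃.
(a) Moles of Ca²⁺ (1 mol Ca²⁺ ≡ 1 mol CaCO₃): 82,320 / 100.1 g/mol = 822.4 mol.
(a) Mass of CaCl₂·2H₂O: 822.4 × 147 = 120,900 g.

(b) After draining 59% and refilling: 156 × 0.41 + 6 × 0.59 = 67.5 ppm.
(b) Deficit to target: 90 − 67.5 = 22.5 mg/L.
(b) Mass: 22.5 mg/L × 345,000 L = 7762 g cyanuric acid.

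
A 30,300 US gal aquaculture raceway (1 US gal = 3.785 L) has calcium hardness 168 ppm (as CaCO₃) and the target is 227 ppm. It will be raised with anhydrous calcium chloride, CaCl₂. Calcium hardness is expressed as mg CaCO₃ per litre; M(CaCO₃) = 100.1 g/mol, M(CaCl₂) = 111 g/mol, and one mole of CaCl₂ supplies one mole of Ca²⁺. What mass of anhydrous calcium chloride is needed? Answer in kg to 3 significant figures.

7.50 kg

Volume: 30,300 US gal × 3.785 L/gal = 114,686 L.
Hardness to add: (227 − 168) = 59 mg/L as CaCO₃ × 114,686 L = 6766 g as CaCO₃.
Moles of Ca²⁺ (1 mol Ca²⁺ ≡ 1 mol CaCO₃): 6766 / 100.1 g/mol = 67.6 mol.
Mass of CaCl₂: 67.6 × 111 = 7503 g.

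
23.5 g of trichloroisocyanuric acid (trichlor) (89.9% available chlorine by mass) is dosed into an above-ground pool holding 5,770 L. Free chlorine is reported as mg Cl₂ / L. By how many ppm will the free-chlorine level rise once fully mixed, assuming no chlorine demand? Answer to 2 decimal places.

3.66 ppm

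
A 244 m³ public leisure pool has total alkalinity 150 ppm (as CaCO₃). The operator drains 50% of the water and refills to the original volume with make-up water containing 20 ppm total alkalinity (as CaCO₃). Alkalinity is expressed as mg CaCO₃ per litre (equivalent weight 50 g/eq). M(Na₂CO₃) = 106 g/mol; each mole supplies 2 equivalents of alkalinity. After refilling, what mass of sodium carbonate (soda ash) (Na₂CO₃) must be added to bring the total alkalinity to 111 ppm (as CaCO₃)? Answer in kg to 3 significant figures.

Volume: 244 m³ = 244,000 L.
After draining 50% and refilling: 150 × 0.50 + 20 × 0.50 = 85 ppm.
Deficit to target: 111 − 85 = 26 mg/L.
As CaCO₃: 26 mg/L × 244,000 L = 6344 g; ÷ 50 g/eq ÷ 2 = 63.44 mol Na₂CO₃.
Mass: 63.44 × 106 = 6725 g.

6.72 kg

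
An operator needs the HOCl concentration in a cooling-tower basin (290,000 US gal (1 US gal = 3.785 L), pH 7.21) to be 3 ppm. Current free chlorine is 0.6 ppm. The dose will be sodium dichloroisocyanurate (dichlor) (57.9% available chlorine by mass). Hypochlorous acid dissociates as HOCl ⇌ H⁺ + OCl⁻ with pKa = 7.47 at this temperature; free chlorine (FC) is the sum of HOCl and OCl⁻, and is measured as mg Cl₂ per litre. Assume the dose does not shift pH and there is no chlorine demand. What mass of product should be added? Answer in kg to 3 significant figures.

Volume: 290,000 US gal × 3.785 L/gal = 1,097,650 L.
[OCl⁻]/[HOCl] = 10^(pH − pKa) = 10^(7.21 − 7.47) = 0.5495; fraction as HOCl = 1/(1 + 0.5495) = 0.6454.
Free chlorine required for 3 ppm HOCl: 3 / 0.6454 = 4.649 ppm.
FC to add: 4.649 − 0.6 = 4.049 mg/L as Cl₂.
Cl₂ equivalent: 4.049 mg/L × 1,097,650 L = 4444 g.
Product at 57.9% available Cl: 4444 / 0.579 = 7675 g.

7.68 kg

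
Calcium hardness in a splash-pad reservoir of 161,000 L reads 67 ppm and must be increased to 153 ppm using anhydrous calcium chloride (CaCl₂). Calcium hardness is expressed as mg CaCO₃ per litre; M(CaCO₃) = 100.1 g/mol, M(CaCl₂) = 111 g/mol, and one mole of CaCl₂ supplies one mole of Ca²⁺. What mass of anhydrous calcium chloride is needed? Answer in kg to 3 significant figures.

15.4 kg

Hardness to add: (153 − 67) = 86 mg/L as CaCO₃ × 161,000 L = 13,850 g as CaCO₃.
Moles of Ca²⁺ (1 mol Ca²⁺ ≡ 1 mol CaCO₃): 13,850 / 100.1 g/mol = 138.3 mol.
Mass of CaCl₂: 138.3 × 111 = 15,350 g.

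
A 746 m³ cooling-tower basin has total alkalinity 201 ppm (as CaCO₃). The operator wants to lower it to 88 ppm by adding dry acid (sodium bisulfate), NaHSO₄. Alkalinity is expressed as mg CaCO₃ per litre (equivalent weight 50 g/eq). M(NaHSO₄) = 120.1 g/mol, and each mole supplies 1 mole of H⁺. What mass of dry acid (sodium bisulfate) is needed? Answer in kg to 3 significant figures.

202 kg

Volume: 746 m³ = 746,000 L.
Alkalinity to neutralize: (201 − 88) = 113 mg/L as CaCO₃ × 746,000 L = 84,300 g as CaCO₃.
Equivalents of H⁺ required: 84,300 ÷ 50 g/eq = 1686 eq = 1686 mol NaHSO₄.
Mass of NaHSO₄: 1686 × 120.1 = 202,500 g.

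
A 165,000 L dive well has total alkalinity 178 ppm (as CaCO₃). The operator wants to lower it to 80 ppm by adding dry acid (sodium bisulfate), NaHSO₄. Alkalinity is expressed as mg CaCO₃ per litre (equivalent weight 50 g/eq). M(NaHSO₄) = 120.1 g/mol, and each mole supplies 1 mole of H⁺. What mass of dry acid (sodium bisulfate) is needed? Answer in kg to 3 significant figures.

Alkalinity to neutralize: (178 − 80) = 98 mg/L as CaCO₃ × 165,000 L = 16,170 g as CaCO₃.
Equivalents of H⁺ required: 16,170 ÷ 50 g/eq = 323.4 eq = 323.4 mol NaHSO₄.
Mass of NaHSO₄: 323.4 × 120.1 = 38,840 g.

38.8 kg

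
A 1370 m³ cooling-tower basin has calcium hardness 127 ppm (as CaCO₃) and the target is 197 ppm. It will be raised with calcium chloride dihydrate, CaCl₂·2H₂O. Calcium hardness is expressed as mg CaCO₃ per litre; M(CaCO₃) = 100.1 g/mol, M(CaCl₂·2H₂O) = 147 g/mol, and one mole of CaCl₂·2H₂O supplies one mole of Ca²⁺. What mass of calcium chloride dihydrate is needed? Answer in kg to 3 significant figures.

141 kg

Volume: 1370 m³ = 1,370,000 L.
Hardness to add: (197 − 127) = 70 mg/L as CaCO₃ × 1,370,000 L = 95,900 g as CaCO₃.
Moles of Ca²⁺ (1 mol Ca²⁺ ≡ 1 mol CaCO₃): 95,900 / 100.1 g/mol = 958 mol.
Mass of CaCl₂·2H₂O: 958 × 147 = 140,800 g.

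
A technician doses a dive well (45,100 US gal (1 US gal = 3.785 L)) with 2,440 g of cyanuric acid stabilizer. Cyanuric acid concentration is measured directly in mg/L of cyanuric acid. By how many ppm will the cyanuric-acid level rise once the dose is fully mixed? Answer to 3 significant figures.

Volume: 45,100 US gal × 3.785 L/gal = 170,704 L.
Rise: 2,440 g / 170,704 L × 1000 = 14.29 mg/L.

14.3 ppm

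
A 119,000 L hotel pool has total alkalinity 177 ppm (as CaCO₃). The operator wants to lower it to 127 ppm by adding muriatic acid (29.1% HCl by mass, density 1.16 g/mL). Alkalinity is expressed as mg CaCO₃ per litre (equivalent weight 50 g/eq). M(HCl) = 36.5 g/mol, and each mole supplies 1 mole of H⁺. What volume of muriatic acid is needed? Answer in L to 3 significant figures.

Alkalinity to neutralize: (177 − 127) = 50 mg/L as CaCO₃ × 119,000 L = 5950 g as CaCO₃.
Equivalents of H⁺ required: 5950 ÷ 50 g/eq = 119 eq = 119 mol HCl.
Mass of HCl: 119 × 36.5 = 4344 g.
Mass of 29.1% solution: 4344 / 0.291 = 14,930 g.
Volume: 14,930 g ÷ 1.16 g/mL = 12,870 mL.

12.9 L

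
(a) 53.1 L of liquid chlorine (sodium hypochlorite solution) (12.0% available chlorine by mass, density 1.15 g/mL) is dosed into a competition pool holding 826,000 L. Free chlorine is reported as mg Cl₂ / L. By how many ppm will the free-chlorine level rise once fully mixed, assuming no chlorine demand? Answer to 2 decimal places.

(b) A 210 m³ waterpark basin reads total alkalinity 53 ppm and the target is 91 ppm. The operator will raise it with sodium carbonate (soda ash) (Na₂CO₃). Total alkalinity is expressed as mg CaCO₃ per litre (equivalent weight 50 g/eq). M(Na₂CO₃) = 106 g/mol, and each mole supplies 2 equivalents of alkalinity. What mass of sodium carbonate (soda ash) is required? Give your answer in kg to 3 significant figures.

(a) Mass of solution: 53.1 L × 1000 mL/L × 1.15 g/mL = 61,060 g.
(a) Available chlorine delivered: 61,060 g × 0.12 = 7328 g as Cl₂.
(a) Concentration rise: 7328 g / 826,000 L = 8.871 mg/L = 8.87 ppm.

(b) Volume: 210 m³ = 210,000 L.
(b) Alkalinity to add: (91 − 53) = 38 mg/L as CaCO₃ × 210,000 L = 7980 g as CaCO₃.
(b) Equivalents: 7980 g ÷ 50 g/eq = 159.6 eq.
(b) Each mole of Na₂CO₃ supplies 2 eq, so 159.6 / 2 = 79.8 mol.
(b) Mass: 79.8 mol × 106 g/mol = 8459 g.

(a) 8.87 ppm; (b) 8.46 kg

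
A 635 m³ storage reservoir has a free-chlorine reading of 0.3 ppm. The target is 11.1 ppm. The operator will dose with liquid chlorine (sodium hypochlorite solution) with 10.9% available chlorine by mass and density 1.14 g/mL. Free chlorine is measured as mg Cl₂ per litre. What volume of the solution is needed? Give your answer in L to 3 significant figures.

Volume: 635 m³ = 635,000 L.
Chlorine deficit: 11.1 − 0.3 = 10.8 ppm = 10.8 mg/L as Cl₂.
Cl₂ equivalent needed: 10.8 mg/L × 635,000 L = 6,858,000 mg = 6858 g.
Product at 10.9% available chlorine: 6858 / 0.109 = 62,920 g.
Volume at density 1.14 g/mL: 62,920 g ÷ 1.14 g/mL = 55,190 mL.

55.2 L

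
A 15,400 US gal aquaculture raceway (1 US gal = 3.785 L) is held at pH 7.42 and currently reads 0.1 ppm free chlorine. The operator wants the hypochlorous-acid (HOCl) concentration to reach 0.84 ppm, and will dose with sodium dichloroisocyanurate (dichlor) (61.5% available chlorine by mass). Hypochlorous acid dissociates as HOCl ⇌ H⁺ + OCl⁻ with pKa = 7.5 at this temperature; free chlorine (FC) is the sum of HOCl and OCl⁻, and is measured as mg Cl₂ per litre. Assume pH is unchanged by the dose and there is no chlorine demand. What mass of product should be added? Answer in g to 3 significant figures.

Volume: 15,400 US gal × 3.785 L/gal = 58,289 L.
[OCl⁻]/[HOCl] = 10^(pH − pKa) = 10^(7.42 − 7.5) = 0.8318; fraction as HOCl = 1/(1 + 0.8318) = 0.5459.
Free chlorine required for 0.84 ppm HOCl: 0.84 / 0.5459 = 1.539 ppm.
FC to add: 1.539 − 0.1 = 1.439 mg/L as Cl₂.
Cl₂ equivalent: 1.439 mg/L × 58,289 L = 83.86 g.
Product at 61.5% available Cl: 83.86 / 0.615 = 136.4 g.

136 g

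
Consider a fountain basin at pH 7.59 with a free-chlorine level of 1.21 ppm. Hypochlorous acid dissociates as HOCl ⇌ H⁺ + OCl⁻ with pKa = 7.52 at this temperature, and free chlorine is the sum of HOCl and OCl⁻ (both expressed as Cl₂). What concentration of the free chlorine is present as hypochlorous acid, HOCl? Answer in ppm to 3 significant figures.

0.556 ppm

[OCl⁻]/[HOCl] = 10^(pH − pKa) = 10^(7.59 − 7.52) = 10^0.07 = 1.175.
Fraction as HOCl = 1 / (1 + 1.175) = 0.4598.
HOCl = 0.4598 × 1.21 ppm = 0.5563 ppm.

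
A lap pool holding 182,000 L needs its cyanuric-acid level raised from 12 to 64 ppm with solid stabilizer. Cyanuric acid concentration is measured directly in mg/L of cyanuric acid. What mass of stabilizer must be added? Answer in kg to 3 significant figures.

9.46 kg

CYA to add: (64 − 12) = 52 mg/L × 182,000 L = 9464 g cyanuric acid.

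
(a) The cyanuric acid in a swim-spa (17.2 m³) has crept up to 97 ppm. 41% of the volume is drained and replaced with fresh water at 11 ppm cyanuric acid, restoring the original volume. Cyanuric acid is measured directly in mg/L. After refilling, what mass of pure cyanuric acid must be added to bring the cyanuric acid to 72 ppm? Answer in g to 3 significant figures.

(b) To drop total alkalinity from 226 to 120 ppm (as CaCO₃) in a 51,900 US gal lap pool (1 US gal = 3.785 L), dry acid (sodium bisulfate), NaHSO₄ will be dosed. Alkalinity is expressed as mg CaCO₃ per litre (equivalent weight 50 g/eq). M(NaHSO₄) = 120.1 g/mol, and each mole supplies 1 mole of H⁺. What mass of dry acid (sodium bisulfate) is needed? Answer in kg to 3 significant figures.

(a) 176 g; (b) 50.0 kg

(a) Volume: 17.2 m³ = 17,200 L.
(a) After draining 41% and refilling: 97 × 0.59 + 11 × 0.41 = 61.74 ppm.
(a) Deficit to target: 72 − 61.74 = 10.26 mg/L.
(a) Mass: 10.26 mg/L × 17,200 L = 176.5 g cyanuric acid.

(b) Volume: 51,900 US gal × 3.785 L/gal = 196,442 L.
(b) Alkalinity to neutralize: (226 − 120) = 106 mg/L as CaCO₃ × 196,442 L = 20,820 g as CaCO₃.
(b) Equivalents of H⁺ required: 20,820 ÷ 50 g/eq = 416.5 eq = 416.5 mol NaHSO₄.
(b) Mass of NaHSO₄: 416.5 × 120.1 = 50,020 g.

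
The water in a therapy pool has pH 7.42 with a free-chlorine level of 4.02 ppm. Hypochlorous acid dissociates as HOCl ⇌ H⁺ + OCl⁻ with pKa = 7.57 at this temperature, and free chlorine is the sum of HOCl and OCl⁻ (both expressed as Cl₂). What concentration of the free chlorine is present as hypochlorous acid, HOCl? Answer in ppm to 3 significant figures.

2.35 ppm

[OCl⁻]/[HOCl] = 10^(pH − pKa) = 10^(7.42 − 7.57) = 10^-0.15 = 0.7079.
Fraction as HOCl = 1 / (1 + 0.7079) = 0.5855.
HOCl = 0.5855 × 4.02 ppm = 2.354 ppm.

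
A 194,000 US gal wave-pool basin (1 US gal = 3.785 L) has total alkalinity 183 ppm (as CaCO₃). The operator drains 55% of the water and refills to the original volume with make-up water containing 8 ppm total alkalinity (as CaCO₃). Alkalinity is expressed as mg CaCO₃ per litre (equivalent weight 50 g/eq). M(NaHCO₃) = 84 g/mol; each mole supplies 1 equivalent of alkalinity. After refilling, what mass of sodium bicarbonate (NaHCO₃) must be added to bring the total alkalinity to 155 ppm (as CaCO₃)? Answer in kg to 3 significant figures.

Volume: 194,000 US gal × 3.785 L/gal = 734,290 L.
After draining 55% and refilling: 183 × 0.45 + 8 × 0.55 = 86.75 ppm.
Deficit to target: 155 − 86.75 = 68.25 mg/L.
As CaCO₃: 68.25 mg/L × 734,290 L = 50,120 g; ÷ 50 g/eq ÷ 1 = 1002 mol NaHCO₃.
Mass: 1002 × 84 = 84,190 g.

84.2 kg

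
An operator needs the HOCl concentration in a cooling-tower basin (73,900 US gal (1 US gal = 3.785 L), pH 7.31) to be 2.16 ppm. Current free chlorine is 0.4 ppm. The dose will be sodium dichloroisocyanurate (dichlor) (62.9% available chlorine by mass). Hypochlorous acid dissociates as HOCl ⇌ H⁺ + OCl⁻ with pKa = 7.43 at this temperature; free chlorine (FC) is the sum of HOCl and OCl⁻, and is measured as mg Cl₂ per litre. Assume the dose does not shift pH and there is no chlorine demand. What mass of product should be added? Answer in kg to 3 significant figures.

Volume: 73,900 US gal × 3.785 L/gal = 279,712 L.
[OCl⁻]/[HOCl] = 10^(pH − pKa) = 10^(7.31 − 7.43) = 0.7586; fraction as HOCl = 1/(1 + 0.7586) = 0.5686.
Free chlorine required for 2.16 ppm HOCl: 2.16 / 0.5686 = 3.799 ppm.
FC to add: 3.799 − 0.4 = 3.399 mg/L as Cl₂.
Cl₂ equivalent: 3.399 mg/L × 279,712 L = 950.6 g.
Product at 62.9% available Cl: 950.6 / 0.629 = 1511 g.

1.51 kg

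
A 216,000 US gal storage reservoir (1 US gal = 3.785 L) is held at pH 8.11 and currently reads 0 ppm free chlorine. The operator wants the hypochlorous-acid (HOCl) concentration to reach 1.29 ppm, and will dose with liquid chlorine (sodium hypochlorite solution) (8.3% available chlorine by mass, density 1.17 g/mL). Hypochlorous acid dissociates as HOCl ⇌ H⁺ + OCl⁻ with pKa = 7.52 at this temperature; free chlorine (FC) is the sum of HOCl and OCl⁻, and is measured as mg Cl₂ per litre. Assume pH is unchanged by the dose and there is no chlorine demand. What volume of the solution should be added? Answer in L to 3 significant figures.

53.1 L

Volume: 216,000 US gal × 3.785 L/gal = 817,560 L.
[OCl⁻]/[HOCl] = 10^(pH − pKa) = 10^(8.11 − 7.52) = 3.89; fraction as HOCl = 1/(1 + 3.89) = 0.2045.
Free chlorine required for 1.29 ppm HOCl: 1.29 / 0.2045 = 6.309 ppm.
FC to add: 6.309 − 0 = 6.309 mg/L as Cl₂.
Cl₂ equivalent: 6.309 mg/L × 817,560 L = 5158 g.
Product at 8.3% available Cl: 5158 / 0.083 = 62,140 g.
Volume: 62,140 g ÷ 1.17 g/mL = 53,110 mL.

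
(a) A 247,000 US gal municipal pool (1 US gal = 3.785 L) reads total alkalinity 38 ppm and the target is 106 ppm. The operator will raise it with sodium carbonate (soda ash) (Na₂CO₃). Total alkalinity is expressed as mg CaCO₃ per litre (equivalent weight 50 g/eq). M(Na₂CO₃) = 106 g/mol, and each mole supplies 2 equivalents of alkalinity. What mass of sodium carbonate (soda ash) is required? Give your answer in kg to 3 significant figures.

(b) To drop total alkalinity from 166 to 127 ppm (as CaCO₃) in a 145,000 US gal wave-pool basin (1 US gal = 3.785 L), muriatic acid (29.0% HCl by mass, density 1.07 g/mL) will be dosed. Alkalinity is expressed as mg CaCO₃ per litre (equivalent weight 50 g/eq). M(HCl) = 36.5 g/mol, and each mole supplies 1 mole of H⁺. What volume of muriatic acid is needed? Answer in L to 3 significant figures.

(a) 67.4 kg; (b) 50.4 L

(a) Volume: 247,000 US gal × 3.785 L/gal = 934,895 L.
(a) Alkalinity to add: (106 − 38) = 68 mg/L as CaCO₃ × 934,895 L = 63,570 g as CaCO₃.
(a) Equivalents: 63,570 g ÷ 50 g/eq = 1271 eq.
(a) Each mole of Na₂CO₃ supplies 2 eq, so 1271 / 2 = 635.7 mol.
(a) Mass: 635.7 mol × 106 g/mol = 67,390 g.

(b) Volume: 145,000 US gal × 3.785 L/gal = 548,825 L.
(b) Alkalinity to neutralize: (166 − 127) = 39 mg/L as CaCO₃ × 548,825 L = 21,400 g as CaCO₃.
(b) Equivalents of H⁺ required: 21,400 ÷ 50 g/eq = 428.1 eq = 428.1 mol HCl.
(b) Mass of HCl: 428.1 × 36.5 = 15,630 g.
(b) Mass of 29.0% solution: 15,630 / 0.29 = 53,880 g.
(b) Volume: 53,880 g ÷ 1.07 g/mL = 50,350 mL.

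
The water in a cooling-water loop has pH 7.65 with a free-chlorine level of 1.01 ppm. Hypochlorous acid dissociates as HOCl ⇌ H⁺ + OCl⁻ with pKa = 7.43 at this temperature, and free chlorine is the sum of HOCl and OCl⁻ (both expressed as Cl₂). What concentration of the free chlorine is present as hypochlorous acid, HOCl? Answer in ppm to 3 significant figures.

0.380 ppm

[OCl⁻]/[HOCl] = 10^(pH − pKa) = 10^(7.65 − 7.43) = 10^0.22 = 1.66.
Fraction as HOCl = 1 / (1 + 1.66) = 0.376.
HOCl = 0.376 × 1.01 ppm = 0.3798 ppm.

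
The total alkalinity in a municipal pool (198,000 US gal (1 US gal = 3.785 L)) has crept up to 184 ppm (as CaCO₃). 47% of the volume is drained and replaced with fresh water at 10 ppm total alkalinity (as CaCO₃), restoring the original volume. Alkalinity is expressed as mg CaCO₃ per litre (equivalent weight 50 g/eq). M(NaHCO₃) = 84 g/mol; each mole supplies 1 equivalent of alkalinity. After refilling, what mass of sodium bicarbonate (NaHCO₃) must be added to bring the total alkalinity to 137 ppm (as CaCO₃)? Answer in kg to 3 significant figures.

Volume: 198,000 US gal × 3.785 L/gal = 749,430 L.
After draining 47% and refilling: 184 × 0.53 + 10 × 0.47 = 102.22 ppm.
Deficit to target: 137 − 102.22 = 34.78 mg/L.
As CaCO₃: 34.78 mg/L × 749,430 L = 26,070 g; ÷ 50 g/eq ÷ 1 = 521.3 mol NaHCO₃.
Mass: 521.3 × 84 = 43,790 g.

43.8 kg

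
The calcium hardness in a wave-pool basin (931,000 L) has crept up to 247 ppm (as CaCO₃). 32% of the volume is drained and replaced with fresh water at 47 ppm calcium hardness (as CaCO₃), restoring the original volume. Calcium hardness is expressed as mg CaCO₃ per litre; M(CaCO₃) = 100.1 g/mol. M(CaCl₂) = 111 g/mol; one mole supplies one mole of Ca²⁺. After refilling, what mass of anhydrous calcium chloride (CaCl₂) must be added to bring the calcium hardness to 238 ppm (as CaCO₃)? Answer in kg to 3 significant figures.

56.8 kg

After draining 32% and refilling: 247 × 0.68 + 47 × 0.32 = 183 ppm.
Deficit to target: 238 − 183 = 55 mg/L.
As CaCO₃: 55 mg/L × 931,000 L = 51,210 g; ÷ 100.1 = 511.5 mol Ca²⁺.
Mass: 511.5 × 111 = 56,780 g.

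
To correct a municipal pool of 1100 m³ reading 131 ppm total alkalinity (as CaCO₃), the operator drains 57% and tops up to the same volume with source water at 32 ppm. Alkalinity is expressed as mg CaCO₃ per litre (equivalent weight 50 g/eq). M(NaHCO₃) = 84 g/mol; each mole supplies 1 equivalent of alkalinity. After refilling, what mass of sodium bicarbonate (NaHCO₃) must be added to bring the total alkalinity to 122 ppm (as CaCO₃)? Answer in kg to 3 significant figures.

Volume: 1100 m³ = 1,100,000 L.
After draining 57% and refilling: 131 × 0.43 + 32 × 0.57 = 74.57 ppm.
Deficit to target: 122 − 74.57 = 47.43 mg/L.
As CaCO₃: 47.43 mg/L × 1,100,000 L = 52,170 g; ÷ 50 g/eq ÷ 1 = 1043 mol NaHCO₃.
Mass: 1043 × 84 = 87,650 g.

87.7 kg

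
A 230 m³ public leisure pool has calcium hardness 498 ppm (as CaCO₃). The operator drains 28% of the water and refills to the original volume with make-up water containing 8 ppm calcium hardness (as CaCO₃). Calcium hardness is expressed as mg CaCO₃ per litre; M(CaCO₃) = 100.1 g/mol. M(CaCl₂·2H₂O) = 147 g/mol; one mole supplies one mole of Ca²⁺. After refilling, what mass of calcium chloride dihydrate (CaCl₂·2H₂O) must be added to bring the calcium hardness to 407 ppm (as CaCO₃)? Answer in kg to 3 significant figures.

15.6 kg

Volume: 230 m³ = 230,000 L.
After draining 28% and refilling: 498 × 0.72 + 8 × 0.28 = 360.8 ppm.
Deficit to target: 407 − 360.8 = 46.2 mg/L.
As CaCO₃: 46.2 mg/L × 230,000 L = 10,630 g; ÷ 100.1 = 106.2 mol Ca²⁺.
Mass: 106.2 × 147 = 15,600 g.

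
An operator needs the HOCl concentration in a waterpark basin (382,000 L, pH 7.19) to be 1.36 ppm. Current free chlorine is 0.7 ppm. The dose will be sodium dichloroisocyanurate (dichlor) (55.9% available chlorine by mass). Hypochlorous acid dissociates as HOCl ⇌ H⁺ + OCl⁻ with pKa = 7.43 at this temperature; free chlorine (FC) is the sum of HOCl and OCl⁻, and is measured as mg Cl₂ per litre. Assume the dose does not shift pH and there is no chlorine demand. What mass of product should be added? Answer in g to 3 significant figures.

986 g

[OCl⁻]/[HOCl] = 10^(pH − pKa) = 10^(7.19 − 7.43) = 0.5754; fraction as HOCl = 1/(1 + 0.5754) = 0.6347.
Free chlorine required for 1.36 ppm HOCl: 1.36 / 0.6347 = 2.143 ppm.
FC to add: 2.143 − 0.7 = 1.443 mg/L as Cl₂.
Cl₂ equivalent: 1.443 mg/L × 382,000 L = 551.1 g.
Product at 55.9% available Cl: 551.1 / 0.559 = 985.8 g.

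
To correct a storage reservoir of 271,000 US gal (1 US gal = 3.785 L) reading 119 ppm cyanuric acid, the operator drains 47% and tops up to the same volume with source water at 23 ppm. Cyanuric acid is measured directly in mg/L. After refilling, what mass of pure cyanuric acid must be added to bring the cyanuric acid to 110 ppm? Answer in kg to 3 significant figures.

Volume: 271,000 US gal × 3.785 L/gal = 1,025,735 L.
After draining 47% and refilling: 119 × 0.53 + 23 × 0.47 = 73.88 ppm.
Deficit to target: 110 − 73.88 = 36.12 mg/L.
Mass: 36.12 mg/L × 1,025,735 L = 37,050 g cyanuric acid.

37.0 kg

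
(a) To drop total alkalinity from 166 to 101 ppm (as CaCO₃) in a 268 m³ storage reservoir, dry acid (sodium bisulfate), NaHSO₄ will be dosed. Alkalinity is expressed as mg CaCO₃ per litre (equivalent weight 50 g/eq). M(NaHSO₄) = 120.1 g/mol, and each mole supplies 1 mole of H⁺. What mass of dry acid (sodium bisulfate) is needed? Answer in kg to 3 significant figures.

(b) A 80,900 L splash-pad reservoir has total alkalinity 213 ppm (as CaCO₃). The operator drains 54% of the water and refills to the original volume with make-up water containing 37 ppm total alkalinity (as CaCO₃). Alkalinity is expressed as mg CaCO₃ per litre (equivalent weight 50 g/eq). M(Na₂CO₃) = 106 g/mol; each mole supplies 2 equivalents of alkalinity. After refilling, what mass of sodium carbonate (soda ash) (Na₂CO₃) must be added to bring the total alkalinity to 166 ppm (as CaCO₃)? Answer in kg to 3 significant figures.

(a) Volume: 268 m³ = 268,000 L.
(a) Alkalinity to neutralize: (166 − 101) = 65 mg/L as CaCO₃ × 268,000 L = 17,420 g as CaCO₃.
(a) Equivalents of H⁺ required: 17,420 ÷ 50 g/eq = 348.4 eq = 348.4 mol NaHSO₄.
(a) Mass of NaHSO₄: 348.4 × 120.1 = 41,840 g.

(b) After draining 54% and refilling: 213 × 0.46 + 37 × 0.54 = 117.96 ppm.
(b) Deficit to target: 166 − 117.96 = 48.04 mg/L.
(b) As CaCO₃: 48.04 mg/L × 80,900 L = 3886 g; ÷ 50 g/eq ÷ 2 = 38.86 mol Na₂CO₃.
(b) Mass: 38.86 × 106 = 4120 g.

(a) 41.8 kg; (b) 4.12 kg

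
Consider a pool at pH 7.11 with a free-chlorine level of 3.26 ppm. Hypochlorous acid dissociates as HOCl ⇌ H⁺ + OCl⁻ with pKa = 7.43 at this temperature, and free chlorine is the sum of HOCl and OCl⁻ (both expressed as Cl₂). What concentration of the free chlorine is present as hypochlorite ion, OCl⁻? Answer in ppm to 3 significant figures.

1.06 ppm

[OCl⁻]/[HOCl] = 10^(pH − pKa) = 10^(7.11 − 7.43) = 10^-0.32 = 0.4786.
Fraction as HOCl = 1 / (1 + 0.4786) = 0.6763.
OCl⁻ = (1 − 0.6763) × 3.26 ppm = 1.055 ppm.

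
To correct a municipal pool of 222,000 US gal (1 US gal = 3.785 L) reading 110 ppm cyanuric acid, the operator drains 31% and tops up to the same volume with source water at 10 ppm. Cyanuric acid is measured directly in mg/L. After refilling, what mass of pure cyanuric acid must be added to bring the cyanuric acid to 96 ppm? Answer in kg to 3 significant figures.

Volume: 222,000 US gal × 3.785 L/gal = 840,270 L.
After draining 31% and refilling: 110 × 0.69 + 10 × 0.31 = 79 ppm.
Deficit to target: 96 − 79 = 17 mg/L.
Mass: 17 mg/L × 840,270 L = 14,280 g cyanuric acid.

14.3 kg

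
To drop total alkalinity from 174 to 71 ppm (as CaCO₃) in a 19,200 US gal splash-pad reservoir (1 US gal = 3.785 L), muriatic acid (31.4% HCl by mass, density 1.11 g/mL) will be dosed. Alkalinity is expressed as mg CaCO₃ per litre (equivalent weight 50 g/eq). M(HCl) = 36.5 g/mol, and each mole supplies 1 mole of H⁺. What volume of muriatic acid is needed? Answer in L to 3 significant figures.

Volume: 19,200 US gal × 3.785 L/gal = 72,672 L.
Alkalinity to neutralize: (174 − 71) = 103 mg/L as CaCO₃ × 72,672 L = 7485 g as CaCO₃.
Equivalents of H⁺ required: 7485 ÷ 50 g/eq = 149.7 eq = 149.7 mol HCl.
Mass of HCl: 149.7 × 36.5 = 5464 g.
Mass of 31.4% solution: 5464 / 0.314 = 17,400 g.
Volume: 17,400 g ÷ 1.11 g/mL = 15,680 mL.

15.7 L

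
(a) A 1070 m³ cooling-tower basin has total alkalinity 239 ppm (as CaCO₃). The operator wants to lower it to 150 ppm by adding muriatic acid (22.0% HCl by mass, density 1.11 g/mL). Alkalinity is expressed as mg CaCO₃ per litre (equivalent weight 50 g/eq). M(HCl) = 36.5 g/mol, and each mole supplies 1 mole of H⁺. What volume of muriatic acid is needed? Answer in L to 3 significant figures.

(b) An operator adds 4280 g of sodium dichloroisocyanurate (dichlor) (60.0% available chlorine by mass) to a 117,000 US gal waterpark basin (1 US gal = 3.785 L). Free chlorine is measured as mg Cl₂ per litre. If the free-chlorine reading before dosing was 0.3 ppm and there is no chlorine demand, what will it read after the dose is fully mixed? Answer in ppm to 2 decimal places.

(a) 285 L; (b) 6.10 ppm

(a) Volume: 1070 m³ = 1,070,000 L.
(a) Alkalinity to neutralize: (239 − 150) = 89 mg/L as CaCO₃ × 1,070,000 L = 95,230 g as CaCO₃.
(a) Equivalents of H⁺ required: 95,230 ÷ 50 g/eq = 1905 eq = 1905 mol HCl.
(a) Mass of HCl: 1905 × 36.5 = 69,520 g.
(a) Mass of 22.0% solution: 69,520 / 0.22 = 316,000 g.
(a) Volume: 316,000 g ÷ 1.11 g/mL = 284,700 mL.

(b) Volume: 117,000 US gal × 3.785 L/gal = 442,845 L.
(b) Available chlorine delivered: 4280 g × 0.6 = 2568 g as Cl₂.
(b) Concentration rise: 2568 g / 442,845 L = 5.799 mg/L = 5.80 ppm.
(b) Final FC: 0.3 + 5.80 = 6.10 ppm.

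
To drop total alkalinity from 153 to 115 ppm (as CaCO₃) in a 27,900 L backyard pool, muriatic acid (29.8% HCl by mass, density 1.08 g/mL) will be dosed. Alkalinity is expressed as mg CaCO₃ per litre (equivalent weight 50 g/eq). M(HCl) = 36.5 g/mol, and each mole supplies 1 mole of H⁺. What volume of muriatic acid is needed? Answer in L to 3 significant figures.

Alkalinity to neutralize: (153 − 115) = 38 mg/L as CaCO₃ × 27,900 L = 1060 g as CaCO₃.
Equivalents of H⁺ required: 1060 ÷ 50 g/eq = 21.2 eq = 21.2 mol HCl.
Mass of HCl: 21.2 × 36.5 = 773.9 g.
Mass of 29.8% solution: 773.9 / 0.298 = 2597 g.
Volume: 2597 g ÷ 1.08 g/mL = 2405 mL.

2.40 L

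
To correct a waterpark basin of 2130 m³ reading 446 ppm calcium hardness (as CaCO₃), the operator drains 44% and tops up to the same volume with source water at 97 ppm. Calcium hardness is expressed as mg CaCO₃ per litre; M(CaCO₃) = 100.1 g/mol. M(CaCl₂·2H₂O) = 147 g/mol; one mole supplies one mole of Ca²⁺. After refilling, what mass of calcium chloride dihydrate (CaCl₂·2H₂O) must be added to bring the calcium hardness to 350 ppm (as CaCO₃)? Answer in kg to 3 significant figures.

180 kg

Volume: 2130 m³ = 2,130,000 L.
After draining 44% and refilling: 446 × 0.56 + 97 × 0.44 = 292.44 ppm.
Deficit to target: 350 − 292.44 = 57.56 mg/L.
As CaCO₃: 57.56 mg/L × 2,130,000 L = 122,600 g; ÷ 100.1 = 1225 mol Ca²⁺.
Mass: 1225 × 147 = 180,000 g.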